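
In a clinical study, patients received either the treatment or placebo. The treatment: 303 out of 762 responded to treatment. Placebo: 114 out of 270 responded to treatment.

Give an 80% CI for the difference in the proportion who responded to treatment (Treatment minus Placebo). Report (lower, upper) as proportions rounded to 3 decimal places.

(-0.069, 0.020)

p̂₁ = 303/762 = 0.3976 and p̂₂ = 114/270 = 0.4222.
SE₁ = √(p̂₁(1−p̂₁)/n₁) = √(0.3976·0.6024/762) = 0.01773; SE₂ = √(0.4222·0.5778/270) = 0.03006.
Independent samples: SE of the difference = √(SE₁² + SE₂²) = √(0.0003143529 + 0.0009036036) = 0.03490.
z* for 80% confidence is 1.282, so the margin of error is 1.282 × 0.03490 = 0.04474.
Point estimate p̂₁ − p̂₂ = 0.3976 − 0.4222 = -0.0246.
-0.0246 ± 0.04474 → (-0.069, 0.020).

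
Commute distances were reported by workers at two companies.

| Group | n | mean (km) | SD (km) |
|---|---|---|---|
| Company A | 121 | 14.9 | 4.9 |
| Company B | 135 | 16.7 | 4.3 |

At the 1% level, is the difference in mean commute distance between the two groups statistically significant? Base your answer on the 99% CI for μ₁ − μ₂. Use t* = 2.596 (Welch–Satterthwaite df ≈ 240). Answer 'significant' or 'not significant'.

Per-group SEs: s₁/√n₁ = 4.9/√121 = 0.4455, s₂/√n₂ = 4.3/√135 = 0.3701.
Unpooled SE of the difference: √(0.19847025 + 0.13697401) = 0.5792.
Margin of error = t* · SE = 2.596 × 0.5792 = 1.5036.
x̄₁ − x̄₂ = 14.9 − 16.7 = -1.8000.
CI: -1.8000 ± 1.5036 = (-3.3036, -0.2964).
The interval (-3.3036, -0.2964) does not contain 0, so the difference is significant.

significant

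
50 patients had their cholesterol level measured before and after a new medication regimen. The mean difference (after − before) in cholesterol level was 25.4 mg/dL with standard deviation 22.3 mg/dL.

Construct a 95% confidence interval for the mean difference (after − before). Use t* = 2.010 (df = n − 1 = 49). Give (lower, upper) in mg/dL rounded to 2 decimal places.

Paired design: SE = s_d/√n = 22.3/√50 = 3.1537.
t* = 2.010; margin of error = 2.010 × 3.1537 = 6.3389.
25.4 ± 6.3389 → (19.06, 31.74).

(19.06, 31.74)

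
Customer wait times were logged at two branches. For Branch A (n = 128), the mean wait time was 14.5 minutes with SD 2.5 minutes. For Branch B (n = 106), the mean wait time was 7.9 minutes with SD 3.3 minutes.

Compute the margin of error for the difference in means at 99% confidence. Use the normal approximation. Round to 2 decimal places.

1.00

Standard errors of each mean: 2.5/√128 = 0.2210 and 3.3/√106 = 0.3205.
SE(x̄₁ − x̄₂) = √(0.2210² + 0.3205²) = 0.3893 for independent samples with unequal variances.
With z* = 2.576, the margin is 2.576 × 0.3893 = 1.0028.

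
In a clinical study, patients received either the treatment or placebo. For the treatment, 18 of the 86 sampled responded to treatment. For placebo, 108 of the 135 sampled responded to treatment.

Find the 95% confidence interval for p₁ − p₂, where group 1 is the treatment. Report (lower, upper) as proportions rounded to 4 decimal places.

First, p̂₁ = 18/86 = 0.2093; p̂₂ = 108/135 = 0.8000.
The two standard errors are √(0.2093×0.7907/86) = 0.04387 and √(0.8000×0.2000/135) = 0.03443.
Because the samples are independent, SE_diff = √(0.04387² + 0.03443²) = 0.05577.
Using z* = 1.960 for 95%, ME = 1.960 × 0.05577 = 0.10931.
p̂₁ − p̂₂ = -0.5907; interval -0.5907 ± 0.10931 gives (-0.7000, -0.4814).

(-0.7000, -0.4814)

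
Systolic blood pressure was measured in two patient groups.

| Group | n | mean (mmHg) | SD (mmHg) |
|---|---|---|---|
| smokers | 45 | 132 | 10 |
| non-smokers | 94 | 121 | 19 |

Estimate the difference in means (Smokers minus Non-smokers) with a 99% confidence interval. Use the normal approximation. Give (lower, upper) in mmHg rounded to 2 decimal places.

(4.66, 17.34)

Per-group SEs: s₁/√n₁ = 10/√45 = 1.4907, s₂/√n₂ = 19/√94 = 1.9597.
Unpooled SE of the difference: √(2.22218649 + 3.84042409) = 2.4622.
Margin of error = z* · SE = 2.576 × 2.4622 = 6.3426.
x̄₁ − x̄₂ = 132 − 121 = 11.0000.
CI: 11.0000 ± 6.3426 = (4.66, 17.34).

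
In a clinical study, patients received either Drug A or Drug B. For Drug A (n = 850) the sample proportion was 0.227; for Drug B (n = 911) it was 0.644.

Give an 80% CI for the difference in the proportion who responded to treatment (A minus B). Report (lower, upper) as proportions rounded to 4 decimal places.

SE₁ = √(p̂₁(1−p̂₁)/n₁) = √(0.2270·0.7730/850) = 0.01437; SE₂ = √(0.6440·0.3560/911) = 0.01586.
Independent samples: SE of the difference = √(SE₁² + SE₂²) = √(0.0002064969 + 0.0002515396) = 0.02140.
z* for 80% confidence is 1.282, so the margin of error is 1.282 × 0.02140 = 0.02743.
Point estimate p̂₁ − p̂₂ = 0.2270 − 0.6440 = -0.4170.
-0.4170 ± 0.02743 → (-0.4444, -0.3896).

(-0.4444, -0.3896)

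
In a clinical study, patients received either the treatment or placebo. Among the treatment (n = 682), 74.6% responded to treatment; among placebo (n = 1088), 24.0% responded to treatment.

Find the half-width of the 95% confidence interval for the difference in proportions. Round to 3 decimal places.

SE₁ = √(p̂₁(1−p̂₁)/n₁) = √(0.7460·0.2540/682) = 0.01667; SE₂ = √(0.2400·0.7600/1088) = 0.01295.
Independent samples: SE of the difference = √(SE₁² + SE₂²) = √(0.0002778889 + 0.0001677025) = 0.02111.
z* for 95% confidence is 1.960, so the margin of error is 1.960 × 0.02111 = 0.04138.

0.041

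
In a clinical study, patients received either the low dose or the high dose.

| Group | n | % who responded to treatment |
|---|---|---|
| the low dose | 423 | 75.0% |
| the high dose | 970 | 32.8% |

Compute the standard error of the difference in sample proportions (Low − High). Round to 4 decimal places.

Each SE is √(p̂(1−p̂)/n): √(0.7500·0.2500/423) = 0.02105 and √(0.3280·0.6720/970) = 0.01507.
SE(p̂₁ − p̂₂) = √(SE₁² + SE₂²) = √(0.0004431025 + 0.0002271049) = 0.02589, since the two samples are independent.

0.0259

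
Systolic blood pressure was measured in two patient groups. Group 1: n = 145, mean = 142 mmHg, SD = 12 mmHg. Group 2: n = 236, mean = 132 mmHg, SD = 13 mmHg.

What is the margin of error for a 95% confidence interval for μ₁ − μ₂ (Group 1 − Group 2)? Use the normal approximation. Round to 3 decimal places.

2.562

SE₁ = s₁/√n₁ = 12/√145 = 0.9965; SE₂ = 13/√236 = 0.8462.
Independent samples, unequal variances: SE_diff = √(SE₁² + SE₂²) = √(0.99301225 + 0.71605444) = 1.3073.
z* = 1.960, so margin of error = 1.960 × 1.3073 = 2.5623.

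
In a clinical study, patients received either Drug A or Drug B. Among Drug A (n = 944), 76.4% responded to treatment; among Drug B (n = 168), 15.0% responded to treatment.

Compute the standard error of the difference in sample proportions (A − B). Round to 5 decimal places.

Each SE is √(p̂(1−p̂)/n): √(0.7640·0.2360/944) = 0.01382 and √(0.1500·0.8500/168) = 0.02755.
SE(p̂₁ − p̂₂) = √(SE₁² + SE₂²) = √(0.0001909924 + 0.0007590025) = 0.03082, since the two samples are independent.

0.03082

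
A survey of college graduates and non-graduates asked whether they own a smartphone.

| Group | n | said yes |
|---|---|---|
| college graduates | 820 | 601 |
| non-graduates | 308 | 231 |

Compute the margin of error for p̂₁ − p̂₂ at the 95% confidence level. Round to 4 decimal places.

0.0571

p̂₁ = 601/820 = 0.7329 and p̂₂ = 231/308 = 0.7500.
SE₁ = √(p̂₁(1−p̂₁)/n₁) = √(0.7329·0.2671/820) = 0.01545; SE₂ = √(0.7500·0.2500/308) = 0.02467.
Independent samples: SE of the difference = √(SE₁² + SE₂²) = √(0.0002387025 + 0.0006086089) = 0.02911.
z* for 95% confidence is 1.960, so the margin of error is 1.960 × 0.02911 = 0.05706.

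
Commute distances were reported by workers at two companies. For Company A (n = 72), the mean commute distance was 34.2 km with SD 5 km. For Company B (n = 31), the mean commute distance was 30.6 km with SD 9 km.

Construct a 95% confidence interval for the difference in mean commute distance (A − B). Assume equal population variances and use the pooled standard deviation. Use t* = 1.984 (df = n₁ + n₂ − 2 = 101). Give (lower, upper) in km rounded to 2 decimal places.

(0.85, 6.35)

Pooled variance s_p² = [71·5² + 30·9²] / (72+31−2) = 41.6337, so s_p = 6.4524.
SE_diff = s_p·√(1/n₁ + 1/n₂) = 6.4524·√(1/72 + 1/31) = 1.3861.
t* = 1.984; margin = 1.984 × 1.3861 = 2.7500.
Difference = 34.2 − 30.6 = 3.6000.
3.6000 ± 2.7500 → (0.85, 6.35).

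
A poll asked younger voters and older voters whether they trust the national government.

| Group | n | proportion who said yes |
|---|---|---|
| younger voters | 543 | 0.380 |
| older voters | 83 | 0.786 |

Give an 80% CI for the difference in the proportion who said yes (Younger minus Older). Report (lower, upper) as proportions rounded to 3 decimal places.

SE₁ = √(p̂₁(1−p̂₁)/n₁) = √(0.3800·0.6200/543) = 0.02083; SE₂ = √(0.7860·0.2140/83) = 0.04502.
Independent samples: SE of the difference = √(SE₁² + SE₂²) = √(0.0004338889 + 0.0020268004) = 0.04961.
z* for 80% confidence is 1.282, so the margin of error is 1.282 × 0.04961 = 0.06360.
Point estimate p̂₁ − p̂₂ = 0.3800 − 0.7860 = -0.4060.
-0.4060 ± 0.06360 → (-0.470, -0.342).

(-0.470, -0.342)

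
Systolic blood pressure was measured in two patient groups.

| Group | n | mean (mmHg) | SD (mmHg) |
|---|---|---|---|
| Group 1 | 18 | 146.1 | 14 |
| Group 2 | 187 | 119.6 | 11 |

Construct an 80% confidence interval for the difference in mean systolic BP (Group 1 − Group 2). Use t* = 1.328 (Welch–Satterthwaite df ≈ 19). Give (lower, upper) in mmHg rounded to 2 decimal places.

(21.99, 31.01)

Standard errors of each mean: 14/√18 = 3.2998 and 11/√187 = 0.8044.
SE(x̄₁ − x̄₂) = √(3.2998² + 0.8044²) = 3.3964 for independent samples with unequal variances.
With t* = 1.328, the margin is 1.328 × 3.3964 = 4.5104.
x̄₁ − x̄₂ = 146.1 − 119.6 = 26.5000; the interval is 26.5000 ± 4.5104 = (21.99, 31.01).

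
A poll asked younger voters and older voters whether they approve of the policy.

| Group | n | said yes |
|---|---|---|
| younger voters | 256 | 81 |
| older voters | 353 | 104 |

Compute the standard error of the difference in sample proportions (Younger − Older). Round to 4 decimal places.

0.0379

First, p̂₁ = 81/256 = 0.3164; p̂₂ = 104/353 = 0.2946.
The two standard errors are √(0.3164×0.6836/256) = 0.02907 and √(0.2946×0.7054/353) = 0.02426.
Because the samples are independent, SE_diff = √(0.02907² + 0.02426²) = 0.03786.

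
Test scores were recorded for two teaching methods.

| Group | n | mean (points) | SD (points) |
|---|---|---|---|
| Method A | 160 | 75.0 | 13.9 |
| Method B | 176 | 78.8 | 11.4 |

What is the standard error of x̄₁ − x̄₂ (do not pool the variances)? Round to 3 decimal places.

Standard errors of each mean: 13.9/√160 = 1.0989 and 11.4/√176 = 0.8593.
SE(x̄₁ − x̄₂) = √(1.0989² + 0.8593²) = 1.3950 for independent samples with unequal variances.

1.395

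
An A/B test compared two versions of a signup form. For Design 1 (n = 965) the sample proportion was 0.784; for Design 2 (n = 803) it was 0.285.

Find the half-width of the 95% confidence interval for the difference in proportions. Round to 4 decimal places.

SE₁ = √(p̂₁(1−p̂₁)/n₁) = √(0.7840·0.2160/965) = 0.01325; SE₂ = √(0.2850·0.7150/803) = 0.01593.
Independent samples: SE of the difference = √(SE₁² + SE₂²) = √(0.0001755625 + 0.0002537649) = 0.02072.
z* for 95% confidence is 1.960, so the margin of error is 1.960 × 0.02072 = 0.04061.

0.0406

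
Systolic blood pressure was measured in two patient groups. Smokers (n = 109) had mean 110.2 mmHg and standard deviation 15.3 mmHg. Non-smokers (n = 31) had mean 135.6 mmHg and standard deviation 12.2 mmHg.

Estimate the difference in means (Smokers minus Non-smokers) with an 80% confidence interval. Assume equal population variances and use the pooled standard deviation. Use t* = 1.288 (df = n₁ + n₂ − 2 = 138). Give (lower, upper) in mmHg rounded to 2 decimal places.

(-29.25, -21.55)

Pooled variance s_p² = [108·15.3² + 30·12.2²] / (109+31−2) = 215.5574, so s_p = 14.6819.
SE_diff = s_p·√(1/n₁ + 1/n₂) = 14.6819·√(1/109 + 1/31) = 2.9885.
t* = 1.288; margin = 1.288 × 2.9885 = 3.8492.
Difference = 110.2 − 135.6 = -25.4000.
-25.4000 ± 3.8492 → (-29.25, -21.55).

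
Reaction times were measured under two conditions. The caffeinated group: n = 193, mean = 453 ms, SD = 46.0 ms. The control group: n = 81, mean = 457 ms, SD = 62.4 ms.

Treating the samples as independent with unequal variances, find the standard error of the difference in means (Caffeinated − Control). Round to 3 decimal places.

7.683

Standard errors of each mean: 46.0/√193 = 3.3112 and 62.4/√81 = 6.9333.
SE(x̄₁ − x̄₂) = √(3.3112² + 6.9333²) = 7.6834 for independent samples with unequal variances.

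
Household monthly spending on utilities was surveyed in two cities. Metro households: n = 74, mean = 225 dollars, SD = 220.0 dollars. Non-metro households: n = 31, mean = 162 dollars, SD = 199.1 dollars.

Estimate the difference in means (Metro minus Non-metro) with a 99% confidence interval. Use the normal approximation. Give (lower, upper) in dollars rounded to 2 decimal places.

SE₁ = s₁/√n₁ = 220.0/√74 = 25.5745; SE₂ = 199.1/√31 = 35.7594.
Independent samples, unequal variances: SE_diff = √(SE₁² + SE₂²) = √(654.05505025 + 1278.73468836) = 43.9635.
z* = 2.576, so margin of error = 2.576 × 43.9635 = 113.2500.
Difference in means = 225 − 162 = 63.0000.
63.0000 ± 113.2500 → (-50.25, 176.25).

(-50.25, 176.25)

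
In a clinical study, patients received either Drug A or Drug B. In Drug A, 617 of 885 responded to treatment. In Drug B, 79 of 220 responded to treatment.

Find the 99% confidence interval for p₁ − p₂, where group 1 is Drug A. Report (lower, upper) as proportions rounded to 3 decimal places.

(0.246, 0.430)

Sample proportions: 617/885 = 0.6972, 79/220 = 0.3591.
Each SE is √(p̂(1−p̂)/n): √(0.6972·0.3028/885) = 0.01544 and √(0.3591·0.6409/220) = 0.03234.
SE(p̂₁ − p̂₂) = √(SE₁² + SE₂²) = √(0.0002383936 + 0.0010458756) = 0.03584, since the two samples are independent.
At 99% confidence z* = 2.576; margin = 2.576 × 0.03584 = 0.09232.
The difference is 0.6972 − 0.3591 = 0.3381, so the interval is 0.3381 ± 0.09232 = (0.246, 0.430).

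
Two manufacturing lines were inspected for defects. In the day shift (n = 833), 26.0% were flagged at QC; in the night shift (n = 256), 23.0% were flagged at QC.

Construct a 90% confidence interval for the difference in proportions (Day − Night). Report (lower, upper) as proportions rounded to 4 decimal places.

(-0.0200, 0.0800)

Each SE is √(p̂(1−p̂)/n): √(0.2600·0.7400/833) = 0.01520 and √(0.2300·0.7700/256) = 0.02630.
SE(p̂₁ − p̂₂) = √(SE₁² + SE₂²) = √(0.00023104 + 0.00069169) = 0.03038, since the two samples are independent.
At 90% confidence z* = 1.645; margin = 1.645 × 0.03038 = 0.04998.
The difference is 0.2600 − 0.2300 = 0.0300, so the interval is 0.0300 ± 0.04998 = (-0.0200, 0.0800).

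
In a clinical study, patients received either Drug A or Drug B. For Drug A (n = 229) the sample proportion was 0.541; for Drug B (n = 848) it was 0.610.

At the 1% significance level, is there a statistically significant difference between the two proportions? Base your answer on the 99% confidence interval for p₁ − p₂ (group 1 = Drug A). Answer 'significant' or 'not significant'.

not significant

The two standard errors are √(0.5410×0.4590/229) = 0.03293 and √(0.6100×0.3900/848) = 0.01675.
Because the samples are independent, SE_diff = √(0.03293² + 0.01675²) = 0.03695.
Using z* = 2.576 for 99%, ME = 2.576 × 0.03695 = 0.09518.
p̂₁ − p̂₂ = -0.0690; interval -0.0690 ± 0.09518 gives (-0.16418, 0.02618).
The interval (-0.16418, 0.02618) contains 0, so the difference is not significant.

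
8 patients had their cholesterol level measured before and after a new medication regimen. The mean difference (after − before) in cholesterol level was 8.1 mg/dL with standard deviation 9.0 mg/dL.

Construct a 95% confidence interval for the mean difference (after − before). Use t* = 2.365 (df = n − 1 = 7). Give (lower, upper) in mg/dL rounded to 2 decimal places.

Paired design: SE = s_d/√n = 9.0/√8 = 3.1820.
t* = 2.365; margin of error = 2.365 × 3.1820 = 7.5254.
8.1 ± 7.5254 → (0.57, 15.63).

(0.57, 15.63)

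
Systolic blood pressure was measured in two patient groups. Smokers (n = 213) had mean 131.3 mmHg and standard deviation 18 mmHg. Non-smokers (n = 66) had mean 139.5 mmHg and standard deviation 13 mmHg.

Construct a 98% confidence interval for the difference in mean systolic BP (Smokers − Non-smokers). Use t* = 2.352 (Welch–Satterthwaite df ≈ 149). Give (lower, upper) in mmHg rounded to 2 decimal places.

(-12.95, -3.45)

Per-group SEs: s₁/√n₁ = 18/√213 = 1.2333, s₂/√n₂ = 13/√66 = 1.6002.
Unpooled SE of the difference: √(1.52102889 + 2.56064004) = 2.0203.
Margin of error = t* · SE = 2.352 × 2.0203 = 4.7517.
x̄₁ − x̄₂ = 131.3 − 139.5 = -8.2000.
CI: -8.2000 ± 4.7517 = (-12.95, -3.45).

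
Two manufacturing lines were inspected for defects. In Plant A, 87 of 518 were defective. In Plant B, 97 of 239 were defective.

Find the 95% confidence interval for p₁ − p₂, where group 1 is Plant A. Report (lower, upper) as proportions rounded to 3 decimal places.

Sample proportions: 87/518 = 0.1680, 97/239 = 0.4059.
Each SE is √(p̂(1−p̂)/n): √(0.1680·0.8320/518) = 0.01643 and √(0.4059·0.5941/239) = 0.03176.
SE(p̂₁ − p̂₂) = √(SE₁² + SE₂²) = √(0.0002699449 + 0.0010086976) = 0.03576, since the two samples are independent.
At 95% confidence z* = 1.960; margin = 1.960 × 0.03576 = 0.07009.
The difference is 0.1680 − 0.4059 = -0.2379, so the interval is -0.2379 ± 0.07009 = (-0.308, -0.168).

(-0.308, -0.168)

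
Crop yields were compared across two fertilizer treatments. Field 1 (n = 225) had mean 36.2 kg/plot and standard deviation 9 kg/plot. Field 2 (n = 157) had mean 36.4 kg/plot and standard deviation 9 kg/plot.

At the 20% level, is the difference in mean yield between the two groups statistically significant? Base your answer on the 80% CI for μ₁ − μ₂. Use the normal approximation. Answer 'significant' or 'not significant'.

not significant

SE₁ = s₁/√n₁ = 9/√225 = 0.6000; SE₂ = 9/√157 = 0.7183.
Independent samples, unequal variances: SE_diff = √(SE₁² + SE₂²) = √(0.36 + 0.51595489) = 0.9359.
z* = 1.282, so margin of error = 1.282 × 0.9359 = 1.1998.
Difference in means = 36.2 − 36.4 = -0.2000.
-0.2000 ± 1.1998 → (-1.3998, 0.9998).
The interval (-1.3998, 0.9998) contains 0, so the difference is not significant.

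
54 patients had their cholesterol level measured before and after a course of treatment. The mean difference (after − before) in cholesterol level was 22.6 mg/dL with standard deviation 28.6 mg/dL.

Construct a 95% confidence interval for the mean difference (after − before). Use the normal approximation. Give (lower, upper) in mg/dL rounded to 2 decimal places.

(14.97, 30.23)

Paired design: SE = s_d/√n = 28.6/√54 = 3.8920.
z* = 1.960; margin of error = 1.960 × 3.8920 = 7.6283.
22.6 ± 7.6283 → (14.97, 30.23).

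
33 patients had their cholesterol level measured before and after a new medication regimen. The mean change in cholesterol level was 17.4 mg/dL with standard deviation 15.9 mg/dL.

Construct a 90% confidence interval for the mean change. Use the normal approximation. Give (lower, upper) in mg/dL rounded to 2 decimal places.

(12.85, 21.95)

Paired design: SE = s_d/√n = 15.9/√33 = 2.7678.
z* = 1.645; margin of error = 1.645 × 2.7678 = 4.5530.
17.4 ± 4.5530 → (12.85, 21.95).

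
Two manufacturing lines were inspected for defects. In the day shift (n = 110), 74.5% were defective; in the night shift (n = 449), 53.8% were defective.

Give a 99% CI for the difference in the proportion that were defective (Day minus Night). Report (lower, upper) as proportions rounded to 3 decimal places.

(0.084, 0.330)

SE₁ = √(p̂₁(1−p̂₁)/n₁) = √(0.7450·0.2550/110) = 0.04156; SE₂ = √(0.5380·0.4620/449) = 0.02353.
Independent samples: SE of the difference = √(SE₁² + SE₂²) = √(0.0017272336 + 0.0005536609) = 0.04776.
z* for 99% confidence is 2.576, so the margin of error is 2.576 × 0.04776 = 0.12303.
Point estimate p̂₁ − p̂₂ = 0.7450 − 0.5380 = 0.2070.
0.2070 ± 0.12303 → (0.084, 0.330).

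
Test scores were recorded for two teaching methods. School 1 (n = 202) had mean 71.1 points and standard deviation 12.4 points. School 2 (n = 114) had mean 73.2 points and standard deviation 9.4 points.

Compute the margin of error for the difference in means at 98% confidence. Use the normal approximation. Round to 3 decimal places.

2.883

Standard errors of each mean: 12.4/√202 = 0.8725 and 9.4/√114 = 0.8804.
SE(x̄₁ − x̄₂) = √(0.8725² + 0.8804²) = 1.2395 for independent samples with unequal variances.
With z* = 2.326, the margin is 2.326 × 1.2395 = 2.8831.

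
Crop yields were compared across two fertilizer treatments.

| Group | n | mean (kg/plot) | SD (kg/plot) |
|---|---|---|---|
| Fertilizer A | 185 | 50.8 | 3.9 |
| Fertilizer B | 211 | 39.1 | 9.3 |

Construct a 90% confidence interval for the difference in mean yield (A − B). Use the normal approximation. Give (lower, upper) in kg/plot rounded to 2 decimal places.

(10.55, 12.85)

Standard errors of each mean: 3.9/√185 = 0.2867 and 9.3/√211 = 0.6402.
SE(x̄₁ − x̄₂) = √(0.2867² + 0.6402²) = 0.7015 for independent samples with unequal variances.
With z* = 1.645, the margin is 1.645 × 0.7015 = 1.1540.
x̄₁ − x̄₂ = 50.8 − 39.1 = 11.7000; the interval is 11.7000 ± 1.1540 = (10.55, 12.85).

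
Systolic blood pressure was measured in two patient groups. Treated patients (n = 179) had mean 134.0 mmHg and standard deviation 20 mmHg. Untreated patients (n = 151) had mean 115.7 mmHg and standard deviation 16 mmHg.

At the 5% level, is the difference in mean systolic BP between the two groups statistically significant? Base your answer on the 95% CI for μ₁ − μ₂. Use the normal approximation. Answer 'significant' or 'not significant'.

significant

Per-group SEs: s₁/√n₁ = 20/√179 = 1.4949, s₂/√n₂ = 16/√151 = 1.3021.
Unpooled SE of the difference: √(2.23472601 + 1.69546441) = 1.9825.
Margin of error = z* · SE = 1.960 × 1.9825 = 3.8857.
x̄₁ − x̄₂ = 134.0 − 115.7 = 18.3000.
CI: 18.3000 ± 3.8857 = (14.4143, 22.1857).
The interval (14.4143, 22.1857) does not contain 0, so the difference is significant.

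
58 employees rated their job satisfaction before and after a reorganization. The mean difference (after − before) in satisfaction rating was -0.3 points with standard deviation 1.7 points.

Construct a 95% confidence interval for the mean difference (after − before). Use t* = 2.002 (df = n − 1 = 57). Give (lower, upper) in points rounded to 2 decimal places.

Paired design: SE = s_d/√n = 1.7/√58 = 0.2232.
t* = 2.002; margin of error = 2.002 × 0.2232 = 0.4468.
-0.3 ± 0.4468 → (-0.75, 0.15).

(-0.75, 0.15)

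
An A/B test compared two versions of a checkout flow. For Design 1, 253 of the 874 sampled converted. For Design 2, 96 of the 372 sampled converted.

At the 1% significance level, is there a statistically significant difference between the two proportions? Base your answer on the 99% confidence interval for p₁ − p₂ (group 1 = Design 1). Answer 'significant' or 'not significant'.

p̂₁ = 253/874 = 0.2895 and p̂₂ = 96/372 = 0.2581.
SE₁ = √(p̂₁(1−p̂₁)/n₁) = √(0.2895·0.7105/874) = 0.01534; SE₂ = √(0.2581·0.7419/372) = 0.02269.
Independent samples: SE of the difference = √(SE₁² + SE₂²) = √(0.0002353156 + 0.0005148361) = 0.02739.
z* for 99% confidence is 2.576, so the margin of error is 2.576 × 0.02739 = 0.07056.
Point estimate p̂₁ − p̂₂ = 0.2895 − 0.2581 = 0.0314.
0.0314 ± 0.07056 → (-0.03916, 0.10196).
The interval (-0.03916, 0.10196) contains 0, so the difference is not significant.

not significant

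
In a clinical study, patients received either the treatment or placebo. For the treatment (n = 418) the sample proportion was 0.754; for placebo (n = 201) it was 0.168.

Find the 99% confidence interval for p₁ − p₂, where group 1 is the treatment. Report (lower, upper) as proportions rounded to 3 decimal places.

SE₁ = √(p̂₁(1−p̂₁)/n₁) = √(0.7540·0.2460/418) = 0.02107; SE₂ = √(0.1680·0.8320/201) = 0.02637.
Independent samples: SE of the difference = √(SE₁² + SE₂²) = √(0.0004439449 + 0.0006953769) = 0.03375.
z* for 99% confidence is 2.576, so the margin of error is 2.576 × 0.03375 = 0.08694.
Point estimate p̂₁ − p̂₂ = 0.7540 − 0.1680 = 0.5860.
0.5860 ± 0.08694 → (0.499, 0.673).

(0.499, 0.673)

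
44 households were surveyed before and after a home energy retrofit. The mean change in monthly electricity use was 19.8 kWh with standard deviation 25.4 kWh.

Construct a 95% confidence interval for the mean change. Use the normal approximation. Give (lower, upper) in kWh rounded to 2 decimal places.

(12.29, 27.31)

Paired design: SE = s_d/√n = 25.4/√44 = 3.8292.
z* = 1.960; margin of error = 1.960 × 3.8292 = 7.5052.
19.8 ± 7.5052 → (12.29, 27.31).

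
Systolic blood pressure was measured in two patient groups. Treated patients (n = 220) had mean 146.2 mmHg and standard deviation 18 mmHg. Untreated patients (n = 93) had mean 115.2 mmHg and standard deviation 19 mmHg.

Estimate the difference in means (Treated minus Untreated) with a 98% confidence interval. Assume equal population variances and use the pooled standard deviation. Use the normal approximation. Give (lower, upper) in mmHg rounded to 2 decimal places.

(25.73, 36.27)

Pooled variance s_p² = [219·18² + 92·19²] / (220+93−2) = 334.9453, so s_p = 18.3015.
SE_diff = s_p·√(1/n₁ + 1/n₂) = 18.3015·√(1/220 + 1/93) = 2.2636.
z* = 2.326; margin = 2.326 × 2.2636 = 5.2651.
Difference = 146.2 − 115.2 = 31.0000.
31.0000 ± 5.2651 → (25.73, 36.27).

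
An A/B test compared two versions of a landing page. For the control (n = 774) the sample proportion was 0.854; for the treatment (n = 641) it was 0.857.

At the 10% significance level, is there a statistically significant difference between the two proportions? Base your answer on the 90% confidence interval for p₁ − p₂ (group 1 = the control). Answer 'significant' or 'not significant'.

not significant

SE₁ = √(p̂₁(1−p̂₁)/n₁) = √(0.8540·0.1460/774) = 0.01269; SE₂ = √(0.8570·0.1430/641) = 0.01383.
Independent samples: SE of the difference = √(SE₁² + SE₂²) = √(0.0001610361 + 0.0001912689) = 0.01877.
z* for 90% confidence is 1.645, so the margin of error is 1.645 × 0.01877 = 0.03088.
Point estimate p̂₁ − p̂₂ = 0.8540 − 0.8570 = -0.0030.
-0.0030 ± 0.03088 → (-0.03388, 0.02788).
The interval (-0.03388, 0.02788) contains 0, so the difference is not significant.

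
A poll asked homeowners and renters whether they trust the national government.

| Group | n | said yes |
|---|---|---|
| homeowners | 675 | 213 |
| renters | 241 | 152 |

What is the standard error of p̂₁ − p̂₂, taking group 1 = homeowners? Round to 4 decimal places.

First, p̂₁ = 213/675 = 0.3156; p̂₂ = 152/241 = 0.6307.
The two standard errors are √(0.3156×0.6844/675) = 0.01789 and √(0.6307×0.3693/241) = 0.03109.
Because the samples are independent, SE_diff = √(0.01789² + 0.03109²) = 0.03587.

0.0359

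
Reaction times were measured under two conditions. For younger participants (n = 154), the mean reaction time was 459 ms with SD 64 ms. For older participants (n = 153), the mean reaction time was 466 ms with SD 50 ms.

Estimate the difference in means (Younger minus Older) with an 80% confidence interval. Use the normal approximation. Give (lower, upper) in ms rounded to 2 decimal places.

(-15.40, 1.40)

SE₁ = s₁/√n₁ = 64/√154 = 5.1573; SE₂ = 50/√153 = 4.0423.
Independent samples, unequal variances: SE_diff = √(SE₁² + SE₂²) = √(26.59774329 + 16.34018929) = 6.5527.
z* = 1.282, so margin of error = 1.282 × 6.5527 = 8.4006.
Difference in means = 459 − 466 = -7.0000.
-7.0000 ± 8.4006 → (-15.40, 1.40).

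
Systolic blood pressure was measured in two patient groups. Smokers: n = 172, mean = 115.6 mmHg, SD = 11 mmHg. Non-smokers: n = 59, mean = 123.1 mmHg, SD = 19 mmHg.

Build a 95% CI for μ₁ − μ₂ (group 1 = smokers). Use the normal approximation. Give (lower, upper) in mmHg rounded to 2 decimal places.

SE₁ = s₁/√n₁ = 11/√172 = 0.8387; SE₂ = 19/√59 = 2.4736.
Independent samples, unequal variances: SE_diff = √(SE₁² + SE₂²) = √(0.70341769 + 6.11869696) = 2.6119.
z* = 1.960, so margin of error = 1.960 × 2.6119 = 5.1193.
Difference in means = 115.6 − 123.1 = -7.5000.
-7.5000 ± 5.1193 → (-12.62, -2.38).

(-12.62, -2.38)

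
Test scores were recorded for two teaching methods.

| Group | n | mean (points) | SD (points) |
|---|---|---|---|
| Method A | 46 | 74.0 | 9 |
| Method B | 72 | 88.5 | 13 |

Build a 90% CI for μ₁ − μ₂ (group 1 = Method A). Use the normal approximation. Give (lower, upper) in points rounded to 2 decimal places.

Standard errors of each mean: 9/√46 = 1.3270 and 13/√72 = 1.5321.
SE(x̄₁ − x̄₂) = √(1.3270² + 1.5321²) = 2.0269 for independent samples with unequal variances.
With z* = 1.645, the margin is 1.645 × 2.0269 = 3.3343.
x̄₁ − x̄₂ = 74.0 − 88.5 = -14.5000; the interval is -14.5000 ± 3.3343 = (-17.83, -11.17).

(-17.83, -11.17)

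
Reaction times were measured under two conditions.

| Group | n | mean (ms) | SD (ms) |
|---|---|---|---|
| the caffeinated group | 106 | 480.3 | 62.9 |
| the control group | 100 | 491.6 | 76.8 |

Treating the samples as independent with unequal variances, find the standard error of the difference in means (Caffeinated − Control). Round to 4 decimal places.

9.8136

SE₁ = s₁/√n₁ = 62.9/√106 = 6.1094; SE₂ = 76.8/√100 = 7.6800.
Independent samples, unequal variances: SE_diff = √(SE₁² + SE₂²) = √(37.32476836 + 58.9824) = 9.8136.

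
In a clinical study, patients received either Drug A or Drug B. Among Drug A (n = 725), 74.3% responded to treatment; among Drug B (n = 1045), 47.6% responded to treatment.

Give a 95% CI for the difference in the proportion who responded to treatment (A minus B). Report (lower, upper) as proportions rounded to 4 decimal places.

(0.2231, 0.3109)

Each SE is √(p̂(1−p̂)/n): √(0.7430·0.2570/725) = 0.01623 and √(0.4760·0.5240/1045) = 0.01545.
SE(p̂₁ − p̂₂) = √(SE₁² + SE₂²) = √(0.0002634129 + 0.0002387025) = 0.02241, since the two samples are independent.
At 95% confidence z* = 1.960; margin = 1.960 × 0.02241 = 0.04392.
The difference is 0.7430 − 0.4760 = 0.2670, so the interval is 0.2670 ± 0.04392 = (0.2231, 0.3109).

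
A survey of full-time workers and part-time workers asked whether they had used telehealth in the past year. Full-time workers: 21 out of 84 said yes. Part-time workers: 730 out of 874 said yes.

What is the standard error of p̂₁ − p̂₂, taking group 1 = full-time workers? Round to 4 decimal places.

Sample proportions: 21/84 = 0.2500, 730/874 = 0.8352.
Each SE is √(p̂(1−p̂)/n): √(0.2500·0.7500/84) = 0.04725 and √(0.8352·0.1648/874) = 0.01255.
SE(p̂₁ − p̂₂) = √(SE₁² + SE₂²) = √(0.0022325625 + 0.0001575025) = 0.04889, since the two samples are independent.

0.0489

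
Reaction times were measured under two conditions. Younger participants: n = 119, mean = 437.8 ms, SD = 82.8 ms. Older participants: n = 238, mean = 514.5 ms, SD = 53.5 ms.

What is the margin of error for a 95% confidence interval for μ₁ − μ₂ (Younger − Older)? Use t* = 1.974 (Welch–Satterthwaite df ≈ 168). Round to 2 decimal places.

16.47

Standard errors of each mean: 82.8/√119 = 7.5903 and 53.5/√238 = 3.4679.
SE(x̄₁ − x̄₂) = √(7.5903² + 3.4679²) = 8.3450 for independent samples with unequal variances.
With t* = 1.974, the margin is 1.974 × 8.3450 = 16.4730.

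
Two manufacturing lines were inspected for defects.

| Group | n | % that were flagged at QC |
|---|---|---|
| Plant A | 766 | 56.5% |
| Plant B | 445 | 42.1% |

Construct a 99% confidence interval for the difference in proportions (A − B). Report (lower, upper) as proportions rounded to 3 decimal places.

The two standard errors are √(0.5650×0.4350/766) = 0.01791 and √(0.4210×0.5790/445) = 0.02340.
Because the samples are independent, SE_diff = √(0.01791² + 0.02340²) = 0.02947.
Using z* = 2.576 for 99%, ME = 2.576 × 0.02947 = 0.07591.
p̂₁ − p̂₂ = 0.1440; interval 0.1440 ± 0.07591 gives (0.068, 0.220).

(0.068, 0.220)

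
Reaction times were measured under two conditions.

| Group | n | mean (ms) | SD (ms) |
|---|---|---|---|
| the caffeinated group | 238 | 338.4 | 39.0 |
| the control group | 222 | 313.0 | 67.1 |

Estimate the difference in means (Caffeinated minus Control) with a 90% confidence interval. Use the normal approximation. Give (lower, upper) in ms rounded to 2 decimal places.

(16.90, 33.90)

SE₁ = s₁/√n₁ = 39.0/√238 = 2.5280; SE₂ = 67.1/√222 = 4.5035.
Independent samples, unequal variances: SE_diff = √(SE₁² + SE₂²) = √(6.390784 + 20.28151225) = 5.1645.
z* = 1.645, so margin of error = 1.645 × 5.1645 = 8.4956.
Difference in means = 338.4 − 313.0 = 25.4000.
25.4000 ± 8.4956 → (16.90, 33.90).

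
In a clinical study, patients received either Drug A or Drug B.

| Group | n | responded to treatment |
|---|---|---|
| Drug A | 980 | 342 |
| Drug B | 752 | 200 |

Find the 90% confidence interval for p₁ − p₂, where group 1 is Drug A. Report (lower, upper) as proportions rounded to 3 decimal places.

(0.047, 0.119)

Sample proportions: 342/980 = 0.3490, 200/752 = 0.2660.
Each SE is √(p̂(1−p̂)/n): √(0.3490·0.6510/980) = 0.01523 and √(0.2660·0.7340/752) = 0.01611.
SE(p̂₁ − p̂₂) = √(SE₁² + SE₂²) = √(0.0002319529 + 0.0002595321) = 0.02217, since the two samples are independent.
At 90% confidence z* = 1.645; margin = 1.645 × 0.02217 = 0.03647.
The difference is 0.3490 − 0.2660 = 0.0830, so the interval is 0.0830 ± 0.03647 = (0.047, 0.119).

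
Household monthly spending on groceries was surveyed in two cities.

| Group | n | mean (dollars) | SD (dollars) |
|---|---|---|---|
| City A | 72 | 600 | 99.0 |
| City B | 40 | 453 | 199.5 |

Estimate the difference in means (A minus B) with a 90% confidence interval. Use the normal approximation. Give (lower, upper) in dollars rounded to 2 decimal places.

Per-group SEs: s₁/√n₁ = 99.0/√72 = 11.6673, s₂/√n₂ = 199.5/√40 = 31.5437.
Unpooled SE of the difference: √(136.12588929 + 995.00500969) = 33.6323.
Margin of error = z* · SE = 1.645 × 33.6323 = 55.3251.
x̄₁ − x̄₂ = 600 − 453 = 147.0000.
CI: 147.0000 ± 55.3251 = (91.67, 202.33).

(91.67, 202.33)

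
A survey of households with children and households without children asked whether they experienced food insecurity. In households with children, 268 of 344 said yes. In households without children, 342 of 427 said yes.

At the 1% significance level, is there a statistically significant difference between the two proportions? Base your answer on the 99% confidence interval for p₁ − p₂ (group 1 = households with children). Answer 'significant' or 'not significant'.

p̂₁ = 268/344 = 0.7791 and p̂₂ = 342/427 = 0.8009.
SE₁ = √(p̂₁(1−p̂₁)/n₁) = √(0.7791·0.2209/344) = 0.02237; SE₂ = √(0.8009·0.1991/427) = 0.01932.
Independent samples: SE of the difference = √(SE₁² + SE₂²) = √(0.0005004169 + 0.0003732624) = 0.02956.
z* for 99% confidence is 2.576, so the margin of error is 2.576 × 0.02956 = 0.07615.
Point estimate p̂₁ − p̂₂ = 0.7791 − 0.8009 = -0.0218.
-0.0218 ± 0.07615 → (-0.09795, 0.05435).
The interval (-0.09795, 0.05435) contains 0, so the difference is not significant.

not significant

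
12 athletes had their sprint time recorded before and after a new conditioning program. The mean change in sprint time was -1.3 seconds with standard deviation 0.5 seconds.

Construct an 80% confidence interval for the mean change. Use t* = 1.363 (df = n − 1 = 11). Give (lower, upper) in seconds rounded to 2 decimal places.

(-1.50, -1.10)

This is a matched-pairs design, so SE = s_d/√n = 0.5/√12 = 0.1443.
Margin = 1.363 × 0.1443 = 0.1967; the interval is -1.3 ± 0.1967 = (-1.50, -1.10).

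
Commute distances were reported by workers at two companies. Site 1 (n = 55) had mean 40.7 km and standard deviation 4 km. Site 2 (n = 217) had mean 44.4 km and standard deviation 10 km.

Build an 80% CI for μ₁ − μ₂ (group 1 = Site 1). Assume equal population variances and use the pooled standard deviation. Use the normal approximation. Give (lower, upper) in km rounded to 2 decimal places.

s_p = √[((n₁−1)s₁² + (n₂−1)s₂²)/(n₁+n₂−2)] = √[(54·4² + 216·10²)/270] = 9.1214.
SE = 9.1214·√(1/55 + 1/217) = 1.3770.
With z* = 1.282, margin = 1.282 × 1.3770 = 1.7653.
x̄₁ − x̄₂ = 40.7 − 44.4 = -3.7000; interval -3.7000 ± 1.7653 = (-5.47, -1.93).

(-5.47, -1.93)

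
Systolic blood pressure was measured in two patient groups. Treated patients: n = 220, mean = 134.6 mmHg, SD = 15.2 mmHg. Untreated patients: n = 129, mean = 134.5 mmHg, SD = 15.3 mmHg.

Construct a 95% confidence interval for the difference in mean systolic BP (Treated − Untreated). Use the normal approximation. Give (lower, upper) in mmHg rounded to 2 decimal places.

SE₁ = s₁/√n₁ = 15.2/√220 = 1.0248; SE₂ = 15.3/√129 = 1.3471.
Independent samples, unequal variances: SE_diff = √(SE₁² + SE₂²) = √(1.05021504 + 1.81467841) = 1.6926.
z* = 1.960, so margin of error = 1.960 × 1.6926 = 3.3175.
Difference in means = 134.6 − 134.5 = 0.1000.
0.1000 ± 3.3175 → (-3.22, 3.42).

(-3.22, 3.42)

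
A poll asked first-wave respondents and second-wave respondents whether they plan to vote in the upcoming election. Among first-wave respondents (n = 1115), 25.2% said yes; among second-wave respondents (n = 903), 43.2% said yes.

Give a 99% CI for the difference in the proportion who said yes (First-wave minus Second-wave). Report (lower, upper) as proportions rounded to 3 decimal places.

The two standard errors are √(0.2520×0.7480/1115) = 0.01300 and √(0.4320×0.5680/903) = 0.01648.
Because the samples are independent, SE_diff = √(0.01300² + 0.01648²) = 0.02099.
Using z* = 2.576 for 99%, ME = 2.576 × 0.02099 = 0.05407.
p̂₁ − p̂₂ = -0.1800; interval -0.1800 ± 0.05407 gives (-0.234, -0.126).

(-0.234, -0.126)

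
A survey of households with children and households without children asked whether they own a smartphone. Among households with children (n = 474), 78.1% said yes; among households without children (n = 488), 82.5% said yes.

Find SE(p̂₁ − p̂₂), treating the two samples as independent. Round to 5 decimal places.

0.02563

Each SE is √(p̂(1−p̂)/n): √(0.7810·0.2190/474) = 0.01900 and √(0.8250·0.1750/488) = 0.01720.
SE(p̂₁ − p̂₂) = √(SE₁² + SE₂²) = √(0.000361 + 0.00029584) = 0.02563, since the two samples are independent.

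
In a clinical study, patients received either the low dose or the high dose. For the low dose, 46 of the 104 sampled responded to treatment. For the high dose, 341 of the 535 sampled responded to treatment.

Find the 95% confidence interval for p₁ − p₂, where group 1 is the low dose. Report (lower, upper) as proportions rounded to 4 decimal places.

Sample proportions: 46/104 = 0.4423, 341/535 = 0.6374.
Each SE is √(p̂(1−p̂)/n): √(0.4423·0.5577/104) = 0.04870 and √(0.6374·0.3626/535) = 0.02078.
SE(p̂₁ − p̂₂) = √(SE₁² + SE₂²) = √(0.00237169 + 0.0004318084) = 0.05295, since the two samples are independent.
At 95% confidence z* = 1.960; margin = 1.960 × 0.05295 = 0.10378.
The difference is 0.4423 − 0.6374 = -0.1951, so the interval is -0.1951 ± 0.10378 = (-0.2989, -0.0913).

(-0.2989, -0.0913)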